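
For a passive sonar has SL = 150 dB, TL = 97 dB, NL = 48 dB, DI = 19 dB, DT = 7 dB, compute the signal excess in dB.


17 dB


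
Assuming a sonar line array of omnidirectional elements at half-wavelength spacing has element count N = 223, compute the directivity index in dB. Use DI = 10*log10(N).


23.48 dB


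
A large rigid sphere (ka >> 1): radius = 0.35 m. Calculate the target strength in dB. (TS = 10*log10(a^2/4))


TS = 10*log10(0.35^2 / 4) = 10*log10(0.030625) = -15.14

-15.14 dB


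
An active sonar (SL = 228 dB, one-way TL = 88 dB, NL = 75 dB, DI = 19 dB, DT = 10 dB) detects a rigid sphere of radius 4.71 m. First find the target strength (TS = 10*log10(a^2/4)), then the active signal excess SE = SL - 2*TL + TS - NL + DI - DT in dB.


Step 1: TS = 10*log10(4.71^2/4) = 7.44 dB
Step 2: SE = SL - 2*TL + TS - NL + DI - DT = 228 - 2*88 + (7.44) - 75 + 19 - 10 = -6.56

-6.56 dB


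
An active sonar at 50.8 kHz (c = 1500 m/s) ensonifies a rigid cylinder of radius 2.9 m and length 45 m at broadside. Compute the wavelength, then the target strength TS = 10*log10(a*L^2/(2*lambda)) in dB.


Step 1: lambda = c/f = 1500/50800 = 0.02953 m
Step 2: TS = 10*log10(a*L^2/(2*lambda)) = 10*log10(2.9*45^2/(2*0.02953)) = 49.98

49.98 dB


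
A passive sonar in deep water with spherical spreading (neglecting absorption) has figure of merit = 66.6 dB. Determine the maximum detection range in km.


At max range FOM = TL, so 20*log10(R) = 66.6
R = 10^(66.6/20) = 2137.96 m = 2.14 km

2.14 km


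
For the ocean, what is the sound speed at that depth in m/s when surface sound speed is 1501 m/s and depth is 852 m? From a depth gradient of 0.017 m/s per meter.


c = 1501 + 0.017 * 852 = 1515.484

1515.484 m/s


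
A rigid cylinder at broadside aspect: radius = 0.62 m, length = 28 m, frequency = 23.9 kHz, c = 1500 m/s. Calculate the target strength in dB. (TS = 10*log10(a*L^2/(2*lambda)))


lambda = 1500/23900 = 0.06276 m
TS = 10*log10(0.62*28^2/(2*0.06276)) = 35.88

35.88 dB


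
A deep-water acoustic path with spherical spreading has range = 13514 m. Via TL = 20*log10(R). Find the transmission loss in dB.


TL = 20*log10(13514) = 82.62

82.62 dB


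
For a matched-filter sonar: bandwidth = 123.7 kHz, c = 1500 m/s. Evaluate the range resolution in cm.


dR = c/(2*BW) = 1500 / (2 * 123.7e3) = 0.0061 m = 0.61 cm

0.61 cm


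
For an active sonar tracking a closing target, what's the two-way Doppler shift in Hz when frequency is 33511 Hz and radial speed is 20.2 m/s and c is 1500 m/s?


902.56 Hz


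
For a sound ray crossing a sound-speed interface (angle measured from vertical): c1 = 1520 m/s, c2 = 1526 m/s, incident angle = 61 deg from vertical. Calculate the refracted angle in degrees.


sin(theta2) = (c2/c1)*sin(theta1) = (1526/1520)*sin(61 deg) = 0.87807
theta2 = arcsin(0.87807) = 61.41

61.41 deg


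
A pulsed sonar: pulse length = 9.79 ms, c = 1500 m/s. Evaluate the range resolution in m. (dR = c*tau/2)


7.3425 m


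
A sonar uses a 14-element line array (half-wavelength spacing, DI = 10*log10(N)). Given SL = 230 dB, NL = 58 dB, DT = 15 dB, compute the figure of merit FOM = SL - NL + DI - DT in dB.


168.46 dB


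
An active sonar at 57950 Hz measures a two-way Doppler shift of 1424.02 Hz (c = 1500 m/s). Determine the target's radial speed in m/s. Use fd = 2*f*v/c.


18.43 m/s


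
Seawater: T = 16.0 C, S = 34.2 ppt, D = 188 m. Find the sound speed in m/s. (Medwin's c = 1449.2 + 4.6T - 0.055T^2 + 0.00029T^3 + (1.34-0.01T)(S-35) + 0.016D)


c = 1449.2 + 4.6*16.0 - 0.055*16.0^2 + 0.00029*16.0^3 + (1.34 - 0.01*16.0)*(34.2 - 35) + 0.016*188 = 1511.97

1511.97 m/s


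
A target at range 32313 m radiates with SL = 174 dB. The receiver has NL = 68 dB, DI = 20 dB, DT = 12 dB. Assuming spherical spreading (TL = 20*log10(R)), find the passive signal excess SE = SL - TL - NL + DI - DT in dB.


23.81 dB


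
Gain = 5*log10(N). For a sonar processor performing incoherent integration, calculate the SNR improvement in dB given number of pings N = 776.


14.45 dB


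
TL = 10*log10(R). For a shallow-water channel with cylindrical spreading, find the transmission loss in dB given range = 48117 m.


TL = 10*log10(48117) = 46.82

46.82 dB


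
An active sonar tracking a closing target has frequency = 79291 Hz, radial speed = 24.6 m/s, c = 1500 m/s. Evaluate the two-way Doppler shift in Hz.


2600.74 Hz


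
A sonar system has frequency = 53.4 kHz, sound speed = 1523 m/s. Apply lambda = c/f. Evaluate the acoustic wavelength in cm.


lambda = c/f = 1523 / 53400 = 0.0285 m = 2.85 cm

2.85 cm


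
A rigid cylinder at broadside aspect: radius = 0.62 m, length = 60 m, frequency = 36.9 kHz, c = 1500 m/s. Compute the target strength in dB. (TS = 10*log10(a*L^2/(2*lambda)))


lambda = 1500/36900 = 0.04065 m
TS = 10*log10(0.62*60^2/(2*0.04065)) = 44.39

44.39 dB


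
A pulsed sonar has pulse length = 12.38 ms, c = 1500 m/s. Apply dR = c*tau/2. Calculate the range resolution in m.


9.285 m


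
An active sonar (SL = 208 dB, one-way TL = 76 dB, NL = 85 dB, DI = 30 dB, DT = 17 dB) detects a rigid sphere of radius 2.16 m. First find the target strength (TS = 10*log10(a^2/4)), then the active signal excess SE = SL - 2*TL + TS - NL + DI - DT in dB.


Step 1: TS = 10*log10(2.16^2/4) = 0.67 dB
Step 2: SE = SL - 2*TL + TS - NL + DI - DT = 208 - 2*76 + (0.67) - 85 + 30 - 17 = -15.33

-15.33 dB


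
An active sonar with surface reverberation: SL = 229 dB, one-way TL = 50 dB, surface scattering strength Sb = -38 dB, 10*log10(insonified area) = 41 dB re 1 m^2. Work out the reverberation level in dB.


RL = SL - 2*TL + Sb + 10*log10(A) = 229 - 2*50 + (-38) + 41 = 132

132 dB


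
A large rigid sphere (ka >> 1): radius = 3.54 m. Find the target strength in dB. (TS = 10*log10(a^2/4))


TS = 10*log10(3.54^2 / 4) = 10*log10(3.1329) = 4.96

4.96 dB


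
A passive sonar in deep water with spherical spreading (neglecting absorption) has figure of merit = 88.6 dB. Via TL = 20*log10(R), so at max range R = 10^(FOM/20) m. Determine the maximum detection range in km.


At max range FOM = TL, so 20*log10(R) = 88.6
R = 10^(88.6/20) = 26915.35 m = 26.92 km

26.92 km


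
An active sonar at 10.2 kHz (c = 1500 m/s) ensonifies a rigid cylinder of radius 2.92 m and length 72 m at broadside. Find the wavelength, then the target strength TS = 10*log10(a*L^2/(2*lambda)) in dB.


Step 1: lambda = c/f = 1500/10200 = 0.14706 m
Step 2: TS = 10*log10(a*L^2/(2*lambda)) = 10*log10(2.92*72^2/(2*0.14706)) = 47.12

47.12 dB


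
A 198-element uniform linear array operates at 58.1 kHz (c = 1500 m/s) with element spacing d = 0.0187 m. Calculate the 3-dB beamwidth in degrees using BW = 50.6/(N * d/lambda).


Step 1: lambda = 1500/58100 = 0.02582 m
Step 2: d/lambda = 0.0187/0.02582 = 0.7242
Step 3: BW = 50.6/(N * d/lambda) = 50.6/(198 * 0.7242) = 0.35

0.35 deg


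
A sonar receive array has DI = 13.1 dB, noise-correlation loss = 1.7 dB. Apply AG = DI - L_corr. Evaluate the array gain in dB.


AG = DI - L_corr = 13.1 - 1.7 = 11.4

11.4 dB


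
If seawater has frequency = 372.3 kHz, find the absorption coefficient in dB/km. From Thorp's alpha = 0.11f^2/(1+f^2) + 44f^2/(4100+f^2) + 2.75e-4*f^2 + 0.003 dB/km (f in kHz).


f^2 = 138607.29
alpha = 0.11*138607.29/(1+138607.29) + 44*138607.29/(4100+138607.29) + 2.75e-4*138607.29 + 0.003 = 80.966

80.966 dB/km


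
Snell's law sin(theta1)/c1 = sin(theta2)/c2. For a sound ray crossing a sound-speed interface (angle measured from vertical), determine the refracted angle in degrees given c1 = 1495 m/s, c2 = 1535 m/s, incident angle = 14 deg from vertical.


14.38 deg


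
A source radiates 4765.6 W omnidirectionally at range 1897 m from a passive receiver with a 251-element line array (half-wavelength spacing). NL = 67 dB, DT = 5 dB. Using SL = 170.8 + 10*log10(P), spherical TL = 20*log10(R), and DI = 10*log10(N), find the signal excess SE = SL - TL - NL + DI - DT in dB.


Step 1: SL = 170.8 + 10*log10(4765.6) = 207.58 dB
Step 2: TL = 20*log10(1897) = 65.56 dB
Step 3: DI = 10*log10(251) = 24.0 dB
Step 4: SE = SL - TL - NL + DI - DT = 207.58 - 65.56 - 67 + 24.0 - 5 = 94.02

94.02 dB


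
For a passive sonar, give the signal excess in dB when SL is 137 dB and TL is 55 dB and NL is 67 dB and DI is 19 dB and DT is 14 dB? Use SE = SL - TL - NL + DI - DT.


20 dB


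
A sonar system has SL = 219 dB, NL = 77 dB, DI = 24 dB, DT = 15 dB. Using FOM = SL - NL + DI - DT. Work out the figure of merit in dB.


FOM = SL - NL + DI - DT = 219 - 77 + 24 - 15 = 151

151 dB


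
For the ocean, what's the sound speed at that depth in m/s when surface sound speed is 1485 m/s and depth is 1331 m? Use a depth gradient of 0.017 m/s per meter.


c = 1485 + 0.017 * 1331 = 1507.627

1507.627 m/s


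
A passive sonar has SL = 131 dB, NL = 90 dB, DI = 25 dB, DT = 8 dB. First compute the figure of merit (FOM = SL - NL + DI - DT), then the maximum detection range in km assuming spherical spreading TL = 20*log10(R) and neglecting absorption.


Step 1: FOM = SL - NL + DI - DT = 131 - 90 + 25 - 8 = 58 dB
Step 2: at max range FOM = TL = 20*log10(R), so R = 10^(58/20) = 794.33 m = 0.79 km

0.79 km


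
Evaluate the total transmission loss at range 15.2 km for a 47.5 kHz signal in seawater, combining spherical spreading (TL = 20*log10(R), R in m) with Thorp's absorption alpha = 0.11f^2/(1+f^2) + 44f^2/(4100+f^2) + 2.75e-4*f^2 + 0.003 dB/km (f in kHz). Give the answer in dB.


Step 1 (Thorp): alpha = 0.11*2256.25/(1+2256.25) + 44*2256.25/(4100+2256.25) + 2.75e-4*2256.25 + 0.003 = 16.3519 dB/km
Step 2: TL_spread = 20*log10(15200) = 83.64 dB
Step 3: TL_abs = alpha*R = 16.3519 * 15.2 = 248.55 dB
Step 4: TL_total = 83.64 + 248.55 = 332.19

332.19 dB


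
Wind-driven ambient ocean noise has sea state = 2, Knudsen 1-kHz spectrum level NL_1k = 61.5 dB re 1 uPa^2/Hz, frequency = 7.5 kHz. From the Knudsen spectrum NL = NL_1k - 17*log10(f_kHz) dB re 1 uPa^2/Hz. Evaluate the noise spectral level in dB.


NL = NL_1k - 17*log10(f_kHz) = 61.5 - 17*log10(7.5) = 61.5 - (14.88) = 46.62

46.62 dB


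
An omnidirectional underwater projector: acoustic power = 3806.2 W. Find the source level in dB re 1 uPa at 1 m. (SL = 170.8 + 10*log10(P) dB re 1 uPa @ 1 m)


SL = 170.8 + 10*log10(3806.2) = 170.8 + 35.8 = 206.6

206.6 dB


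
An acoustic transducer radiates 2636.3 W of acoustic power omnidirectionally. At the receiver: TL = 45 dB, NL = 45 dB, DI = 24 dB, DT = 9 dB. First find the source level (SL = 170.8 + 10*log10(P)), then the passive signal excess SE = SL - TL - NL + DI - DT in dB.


Step 1: SL = 170.8 + 10*log10(2636.3) = 205.01 dB
Step 2: SE = SL - TL - NL + DI - DT = 205.01 - 45 - 45 + 24 - 9 = 130.01

130.01 dB


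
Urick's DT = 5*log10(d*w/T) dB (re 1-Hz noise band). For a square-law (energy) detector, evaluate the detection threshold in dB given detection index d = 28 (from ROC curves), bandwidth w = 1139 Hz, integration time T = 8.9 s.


DT = 5*log10(d*w/T) = 5*log10(28 * 1139 / 8.9) = 5*log10(3583.37) = 17.77

17.77 dB


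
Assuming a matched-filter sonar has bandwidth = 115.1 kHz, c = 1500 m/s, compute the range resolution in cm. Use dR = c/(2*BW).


dR = c/(2*BW) = 1500 / (2 * 115.1e3) = 0.0065 m = 0.65 cm

0.65 cm


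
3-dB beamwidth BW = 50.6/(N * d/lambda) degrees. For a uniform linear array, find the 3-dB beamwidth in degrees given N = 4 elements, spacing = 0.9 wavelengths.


BW = 50.6 / (4 * 0.9) = 50.6 / 3.6 = 14.06

14.06 deg


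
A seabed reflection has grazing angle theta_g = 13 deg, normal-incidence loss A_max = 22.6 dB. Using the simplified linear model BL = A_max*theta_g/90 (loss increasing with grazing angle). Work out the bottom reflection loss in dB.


3.26 dB


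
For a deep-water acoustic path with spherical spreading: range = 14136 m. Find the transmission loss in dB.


TL = 20*log10(14136) = 83.01

83.01 dB


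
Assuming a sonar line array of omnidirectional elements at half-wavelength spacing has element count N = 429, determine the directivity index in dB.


26.32 dB


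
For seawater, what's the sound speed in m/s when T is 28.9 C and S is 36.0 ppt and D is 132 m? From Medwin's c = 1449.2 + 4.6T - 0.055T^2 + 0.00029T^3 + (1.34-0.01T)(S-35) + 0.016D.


c = 1449.2 + 4.6*28.9 - 0.055*28.9^2 + 0.00029*28.9^3 + (1.34 - 0.01*28.9)*(36.0 - 35) + 0.016*132 = 1546.37

1546.37 m/s


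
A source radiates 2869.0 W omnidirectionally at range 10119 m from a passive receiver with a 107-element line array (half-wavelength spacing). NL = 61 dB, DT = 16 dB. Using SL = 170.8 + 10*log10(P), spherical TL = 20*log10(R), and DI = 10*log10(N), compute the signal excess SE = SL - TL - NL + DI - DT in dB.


Step 1: SL = 170.8 + 10*log10(2869.0) = 205.38 dB
Step 2: TL = 20*log10(10119) = 80.1 dB
Step 3: DI = 10*log10(107) = 20.29 dB
Step 4: SE = SL - TL - NL + DI - DT = 205.38 - 80.1 - 61 + 20.29 - 16 = 68.57

68.57 dB


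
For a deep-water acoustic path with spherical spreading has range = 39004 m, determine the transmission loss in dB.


91.82 dB


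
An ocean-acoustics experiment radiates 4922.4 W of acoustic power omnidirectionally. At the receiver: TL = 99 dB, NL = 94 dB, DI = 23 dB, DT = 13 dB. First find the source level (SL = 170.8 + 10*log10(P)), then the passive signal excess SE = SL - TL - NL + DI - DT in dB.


Step 1: SL = 170.8 + 10*log10(4922.4) = 207.72 dB
Step 2: SE = SL - TL - NL + DI - DT = 207.72 - 99 - 94 + 23 - 13 = 24.72

24.72 dB


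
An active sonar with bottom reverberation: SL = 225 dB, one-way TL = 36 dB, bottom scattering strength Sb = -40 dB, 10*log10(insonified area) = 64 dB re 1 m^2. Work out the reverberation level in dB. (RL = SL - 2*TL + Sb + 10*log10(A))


RL = SL - 2*TL + Sb + 10*log10(A) = 225 - 2*36 + (-40) + 64 = 177

177 dB


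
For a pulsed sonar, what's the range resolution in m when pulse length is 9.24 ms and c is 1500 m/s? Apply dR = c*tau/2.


dR = c*tau/2 = 1500 * 9.24e-3 / 2 = 6.93

6.93 m


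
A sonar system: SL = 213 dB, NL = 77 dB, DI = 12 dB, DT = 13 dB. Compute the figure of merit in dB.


FOM = SL - NL + DI - DT = 213 - 77 + 12 - 13 = 135

135 dB


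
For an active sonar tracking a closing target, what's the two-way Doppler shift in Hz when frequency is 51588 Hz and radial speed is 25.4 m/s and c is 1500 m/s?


fd = 2*f*v/c = 2 * 51588 * 25.4 / 1500 = 1747.11

1747.11 Hz


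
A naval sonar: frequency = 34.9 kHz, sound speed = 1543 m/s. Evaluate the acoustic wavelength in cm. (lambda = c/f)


4.42 cm


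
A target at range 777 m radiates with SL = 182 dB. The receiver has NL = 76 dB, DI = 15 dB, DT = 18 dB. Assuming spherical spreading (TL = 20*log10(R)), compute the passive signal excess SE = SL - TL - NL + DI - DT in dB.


Step 1: TL = 20*log10(777) = 57.81 dB
Step 2: SE = 182 - 57.81 - 76 + 15 - 18 = 45.19

45.19 dB


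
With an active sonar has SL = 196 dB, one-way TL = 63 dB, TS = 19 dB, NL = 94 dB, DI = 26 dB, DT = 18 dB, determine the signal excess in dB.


SE = SL - 2*TL + TS - NL + DI - DT = 196 - 2*63 + (19) - 94 + 26 - 18 = 3

3 dB


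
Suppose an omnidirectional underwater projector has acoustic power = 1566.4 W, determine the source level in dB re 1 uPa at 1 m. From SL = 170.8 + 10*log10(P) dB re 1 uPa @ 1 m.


SL = 170.8 + 10*log10(1566.4) = 170.8 + 31.95 = 202.75

202.75 dB


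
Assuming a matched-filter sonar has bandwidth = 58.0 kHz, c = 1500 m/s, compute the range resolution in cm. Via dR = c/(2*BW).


dR = c/(2*BW) = 1500 / (2 * 58.0e3) = 0.0129 m = 1.29 cm

1.29 cm


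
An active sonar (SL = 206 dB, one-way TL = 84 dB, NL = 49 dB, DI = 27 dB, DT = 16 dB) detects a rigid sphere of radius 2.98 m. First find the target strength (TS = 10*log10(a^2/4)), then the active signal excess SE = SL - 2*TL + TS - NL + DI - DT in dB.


Step 1: TS = 10*log10(2.98^2/4) = 3.46 dB
Step 2: SE = SL - 2*TL + TS - NL + DI - DT = 206 - 2*84 + (3.46) - 49 + 27 - 16 = 3.46

3.46 dB


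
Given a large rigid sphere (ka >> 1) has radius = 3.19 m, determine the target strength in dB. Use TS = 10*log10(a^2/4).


TS = 10*log10(3.19^2 / 4) = 10*log10(2.544025) = 4.06

4.06 dB


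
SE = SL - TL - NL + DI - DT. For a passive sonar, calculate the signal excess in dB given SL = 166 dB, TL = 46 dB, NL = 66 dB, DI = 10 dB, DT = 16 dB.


SE = SL - TL - NL + DI - DT = 166 - 46 - 66 + 10 - 16 = 48

48 dB


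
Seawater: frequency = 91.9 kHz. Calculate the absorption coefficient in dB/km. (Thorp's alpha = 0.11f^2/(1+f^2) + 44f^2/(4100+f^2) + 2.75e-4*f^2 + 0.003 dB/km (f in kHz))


32.056 dB/km


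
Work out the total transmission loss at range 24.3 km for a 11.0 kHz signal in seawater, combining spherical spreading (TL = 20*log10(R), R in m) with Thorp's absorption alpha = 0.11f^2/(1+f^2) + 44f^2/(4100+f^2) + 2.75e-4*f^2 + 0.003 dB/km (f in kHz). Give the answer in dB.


Step 1 (Thorp): alpha = 0.11*121.0/(1+121.0) + 44*121.0/(4100+121.0) + 2.75e-4*121.0 + 0.003 = 1.4067 dB/km
Step 2: TL_spread = 20*log10(24300) = 87.71 dB
Step 3: TL_abs = alpha*R = 1.4067 * 24.3 = 34.18 dB
Step 4: TL_total = 87.71 + 34.18 = 121.89

121.89 dB


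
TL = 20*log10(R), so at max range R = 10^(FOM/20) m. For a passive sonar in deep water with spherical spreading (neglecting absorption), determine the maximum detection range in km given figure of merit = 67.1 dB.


2.26 km


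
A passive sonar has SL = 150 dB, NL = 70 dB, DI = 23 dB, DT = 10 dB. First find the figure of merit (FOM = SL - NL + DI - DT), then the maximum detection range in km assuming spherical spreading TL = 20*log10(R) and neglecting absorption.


Step 1: FOM = SL - NL + DI - DT = 150 - 70 + 23 - 10 = 93 dB
Step 2: at max range FOM = TL = 20*log10(R), so R = 10^(93/20) = 44668.36 m = 44.67 km

44.67 km


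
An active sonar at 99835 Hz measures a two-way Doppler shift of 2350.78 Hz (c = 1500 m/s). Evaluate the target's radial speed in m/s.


From fd = 2*f*v/c, v = c*fd/(2*f) = 1500 * 2350.78 / (2*99835) = 17.66

17.66 m/s


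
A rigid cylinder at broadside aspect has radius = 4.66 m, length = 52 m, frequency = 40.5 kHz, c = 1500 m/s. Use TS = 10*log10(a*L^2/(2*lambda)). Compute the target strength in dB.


lambda = 1500/40500 = 0.03704 m
TS = 10*log10(4.66*52^2/(2*0.03704)) = 52.31

52.31 dB


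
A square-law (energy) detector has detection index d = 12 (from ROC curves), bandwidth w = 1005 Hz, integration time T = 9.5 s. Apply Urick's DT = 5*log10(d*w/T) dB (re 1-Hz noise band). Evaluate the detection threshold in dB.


DT = 5*log10(d*w/T) = 5*log10(12 * 1005 / 9.5) = 5*log10(1269.47) = 15.52

15.52 dB


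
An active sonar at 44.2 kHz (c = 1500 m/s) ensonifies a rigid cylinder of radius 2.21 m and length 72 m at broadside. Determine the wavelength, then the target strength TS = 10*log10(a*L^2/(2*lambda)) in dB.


Step 1: lambda = c/f = 1500/44200 = 0.03394 m
Step 2: TS = 10*log10(a*L^2/(2*lambda)) = 10*log10(2.21*72^2/(2*0.03394)) = 52.27

52.27 dB


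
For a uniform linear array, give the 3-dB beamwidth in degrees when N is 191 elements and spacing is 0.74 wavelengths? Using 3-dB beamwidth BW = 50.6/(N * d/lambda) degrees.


BW = 50.6 / (191 * 0.74) = 50.6 / 141.34 = 0.36

0.36 deg


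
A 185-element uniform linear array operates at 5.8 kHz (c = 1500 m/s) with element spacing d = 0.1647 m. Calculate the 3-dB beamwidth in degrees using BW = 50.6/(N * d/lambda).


0.43 deg


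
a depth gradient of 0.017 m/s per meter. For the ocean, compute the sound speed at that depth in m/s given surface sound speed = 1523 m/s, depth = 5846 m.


1622.382 m/s


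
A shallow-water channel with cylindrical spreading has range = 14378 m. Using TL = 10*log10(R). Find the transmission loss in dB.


TL = 10*log10(14378) = 41.58

41.58 dB


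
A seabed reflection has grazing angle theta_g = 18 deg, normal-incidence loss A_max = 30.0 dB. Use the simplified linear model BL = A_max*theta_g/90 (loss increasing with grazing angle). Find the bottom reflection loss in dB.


BL = A_max * theta_g / 90 = 30.0 * 18 / 90 = 6.0

6.0 dB


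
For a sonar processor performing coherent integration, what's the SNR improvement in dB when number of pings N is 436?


Gain = 10*log10(436) = 26.39

26.39 dB


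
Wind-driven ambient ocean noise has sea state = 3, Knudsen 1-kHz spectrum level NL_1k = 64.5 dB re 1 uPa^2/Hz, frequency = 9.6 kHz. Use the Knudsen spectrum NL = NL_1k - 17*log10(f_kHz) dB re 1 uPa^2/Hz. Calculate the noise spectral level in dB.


NL = NL_1k - 17*log10(f_kHz) = 64.5 - 17*log10(9.6) = 64.5 - (16.7) = 47.8

47.8 dB


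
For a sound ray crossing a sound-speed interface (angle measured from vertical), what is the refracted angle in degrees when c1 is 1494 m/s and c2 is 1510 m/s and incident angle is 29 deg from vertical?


29.34 deg


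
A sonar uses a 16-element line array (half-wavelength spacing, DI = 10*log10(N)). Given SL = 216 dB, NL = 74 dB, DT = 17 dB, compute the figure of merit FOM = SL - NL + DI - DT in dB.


137.04 dB


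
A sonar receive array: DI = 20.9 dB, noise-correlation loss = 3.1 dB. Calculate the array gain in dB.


AG = DI - L_corr = 20.9 - 3.1 = 17.8

17.8 dB


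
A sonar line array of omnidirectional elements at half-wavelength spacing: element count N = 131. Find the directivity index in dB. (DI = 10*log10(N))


DI = 10*log10(131) = 21.17

21.17 dB


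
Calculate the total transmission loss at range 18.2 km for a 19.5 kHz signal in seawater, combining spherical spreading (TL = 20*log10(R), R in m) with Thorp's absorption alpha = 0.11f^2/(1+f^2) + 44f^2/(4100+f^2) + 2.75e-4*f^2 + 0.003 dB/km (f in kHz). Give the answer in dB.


Step 1 (Thorp): alpha = 0.11*380.25/(1+380.25) + 44*380.25/(4100+380.25) + 2.75e-4*380.25 + 0.003 = 3.9517 dB/km
Step 2: TL_spread = 20*log10(18200) = 85.2 dB
Step 3: TL_abs = alpha*R = 3.9517 * 18.2 = 71.92 dB
Step 4: TL_total = 85.2 + 71.92 = 157.12

157.12 dB


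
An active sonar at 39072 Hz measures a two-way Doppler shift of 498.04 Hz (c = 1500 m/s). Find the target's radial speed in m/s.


9.56 m/s


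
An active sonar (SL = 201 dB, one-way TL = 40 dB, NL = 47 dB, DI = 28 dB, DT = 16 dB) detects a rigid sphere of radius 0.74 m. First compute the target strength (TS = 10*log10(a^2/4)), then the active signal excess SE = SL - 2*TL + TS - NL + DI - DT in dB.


Step 1: TS = 10*log10(0.74^2/4) = -8.64 dB
Step 2: SE = SL - 2*TL + TS - NL + DI - DT = 201 - 2*40 + (-8.64) - 47 + 28 - 16 = 77.36

77.36 dB


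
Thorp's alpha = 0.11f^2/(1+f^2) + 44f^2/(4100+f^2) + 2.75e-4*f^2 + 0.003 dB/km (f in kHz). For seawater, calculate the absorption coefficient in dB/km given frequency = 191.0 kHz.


f^2 = 36481.0
alpha = 0.11*36481.0/(1+36481.0) + 44*36481.0/(4100+36481.0) + 2.75e-4*36481.0 + 0.003 = 49.7

49.7 dB/km


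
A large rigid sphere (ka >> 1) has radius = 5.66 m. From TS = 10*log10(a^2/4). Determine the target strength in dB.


9.04 dB


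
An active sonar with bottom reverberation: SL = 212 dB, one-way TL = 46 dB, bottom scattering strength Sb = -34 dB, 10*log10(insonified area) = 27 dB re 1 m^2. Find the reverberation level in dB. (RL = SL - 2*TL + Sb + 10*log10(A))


113 dB


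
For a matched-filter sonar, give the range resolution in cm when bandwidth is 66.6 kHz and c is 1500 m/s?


1.13 cm


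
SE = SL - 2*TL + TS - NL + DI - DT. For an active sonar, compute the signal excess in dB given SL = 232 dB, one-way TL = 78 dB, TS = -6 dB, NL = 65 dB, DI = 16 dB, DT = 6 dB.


SE = SL - 2*TL + TS - NL + DI - DT = 232 - 2*78 + (-6) - 65 + 16 - 6 = 15

15 dB


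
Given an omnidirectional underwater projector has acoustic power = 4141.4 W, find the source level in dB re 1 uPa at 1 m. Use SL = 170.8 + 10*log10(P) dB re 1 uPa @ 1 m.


206.97 dB


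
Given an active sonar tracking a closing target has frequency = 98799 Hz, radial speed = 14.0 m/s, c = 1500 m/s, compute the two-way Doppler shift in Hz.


fd = 2*f*v/c = 2 * 98799 * 14.0 / 1500 = 1844.25

1844.25 Hz


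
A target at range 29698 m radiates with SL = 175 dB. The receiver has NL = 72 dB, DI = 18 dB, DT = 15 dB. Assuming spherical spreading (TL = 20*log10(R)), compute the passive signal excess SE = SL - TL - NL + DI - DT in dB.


Step 1: TL = 20*log10(29698) = 89.45 dB
Step 2: SE = 175 - 89.45 - 72 + 18 - 15 = 16.55

16.55 dB


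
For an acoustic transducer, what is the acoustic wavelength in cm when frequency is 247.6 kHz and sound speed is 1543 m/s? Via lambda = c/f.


lambda = c/f = 1543 / 247600 = 0.0062 m = 0.62 cm

0.62 cm


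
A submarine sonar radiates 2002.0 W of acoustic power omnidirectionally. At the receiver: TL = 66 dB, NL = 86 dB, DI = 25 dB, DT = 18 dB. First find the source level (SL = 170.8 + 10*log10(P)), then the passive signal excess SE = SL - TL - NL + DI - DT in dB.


Step 1: SL = 170.8 + 10*log10(2002.0) = 203.81 dB
Step 2: SE = SL - TL - NL + DI - DT = 203.81 - 66 - 86 + 25 - 18 = 58.81

58.81 dB


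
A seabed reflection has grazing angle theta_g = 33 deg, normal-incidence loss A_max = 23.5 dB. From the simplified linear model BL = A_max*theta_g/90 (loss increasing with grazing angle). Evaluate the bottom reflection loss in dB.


8.62 dB


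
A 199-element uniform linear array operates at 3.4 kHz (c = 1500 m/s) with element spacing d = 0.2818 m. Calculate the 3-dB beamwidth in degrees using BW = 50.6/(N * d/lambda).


0.4 deg


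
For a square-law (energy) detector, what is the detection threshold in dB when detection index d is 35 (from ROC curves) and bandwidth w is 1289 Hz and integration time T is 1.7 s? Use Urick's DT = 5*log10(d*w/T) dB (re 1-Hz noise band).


DT = 5*log10(d*w/T) = 5*log10(35 * 1289 / 1.7) = 5*log10(26538.24) = 22.12

22.12 dB


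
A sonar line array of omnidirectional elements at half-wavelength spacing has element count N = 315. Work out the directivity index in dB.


DI = 10*log10(315) = 24.98

24.98 dB


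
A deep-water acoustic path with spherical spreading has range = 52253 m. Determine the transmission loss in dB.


94.36 dB


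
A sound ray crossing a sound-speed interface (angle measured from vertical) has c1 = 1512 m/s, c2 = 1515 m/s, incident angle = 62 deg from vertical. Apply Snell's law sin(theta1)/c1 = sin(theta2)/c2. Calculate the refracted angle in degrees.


62.21 deg


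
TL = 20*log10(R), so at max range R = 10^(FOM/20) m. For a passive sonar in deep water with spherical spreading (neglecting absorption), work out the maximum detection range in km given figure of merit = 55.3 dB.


At max range FOM = TL, so 20*log10(R) = 55.3
R = 10^(55.3/20) = 582.1 m = 0.58 km

0.58 km


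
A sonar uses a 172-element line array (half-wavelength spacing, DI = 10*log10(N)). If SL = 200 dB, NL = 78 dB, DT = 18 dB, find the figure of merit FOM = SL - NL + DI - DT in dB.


Step 1: DI = 10*log10(172) = 22.36 dB
Step 2: FOM = SL - NL + DI - DT = 200 - 78 + 22.36 - 18 = 126.36

126.36 dB


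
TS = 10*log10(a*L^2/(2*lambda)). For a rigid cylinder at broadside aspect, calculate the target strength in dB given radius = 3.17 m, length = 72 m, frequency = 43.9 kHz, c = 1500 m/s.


lambda = 1500/43900 = 0.03417 m
TS = 10*log10(3.17*72^2/(2*0.03417)) = 53.81

53.81 dB


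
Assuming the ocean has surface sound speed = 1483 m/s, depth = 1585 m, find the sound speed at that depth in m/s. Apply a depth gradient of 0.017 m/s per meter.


c = 1483 + 0.017 * 1585 = 1509.945

1509.945 m/s


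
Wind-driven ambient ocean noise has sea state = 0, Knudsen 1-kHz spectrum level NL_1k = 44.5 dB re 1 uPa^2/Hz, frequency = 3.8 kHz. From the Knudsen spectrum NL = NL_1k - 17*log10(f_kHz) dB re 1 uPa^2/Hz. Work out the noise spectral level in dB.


NL = NL_1k - 17*log10(f_kHz) = 44.5 - 17*log10(3.8) = 44.5 - (9.86) = 34.64

34.64 dB


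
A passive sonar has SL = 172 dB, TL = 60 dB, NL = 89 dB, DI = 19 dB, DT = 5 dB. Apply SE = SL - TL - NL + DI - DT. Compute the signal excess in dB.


SE = SL - TL - NL + DI - DT = 172 - 60 - 89 + 19 - 5 = 37

37 dB


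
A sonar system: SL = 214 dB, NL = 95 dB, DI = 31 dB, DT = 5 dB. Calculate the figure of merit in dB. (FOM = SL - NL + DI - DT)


145 dB


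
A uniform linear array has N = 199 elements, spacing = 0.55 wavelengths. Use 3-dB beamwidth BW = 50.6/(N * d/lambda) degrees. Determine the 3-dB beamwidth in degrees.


0.46 deg


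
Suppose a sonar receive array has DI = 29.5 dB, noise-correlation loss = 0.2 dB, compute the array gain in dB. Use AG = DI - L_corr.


AG = DI - L_corr = 29.5 - 0.2 = 29.3

29.3 dB


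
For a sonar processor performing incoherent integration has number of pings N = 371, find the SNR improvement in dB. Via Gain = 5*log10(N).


Gain = 5*log10(371) = 12.85

12.85 dB


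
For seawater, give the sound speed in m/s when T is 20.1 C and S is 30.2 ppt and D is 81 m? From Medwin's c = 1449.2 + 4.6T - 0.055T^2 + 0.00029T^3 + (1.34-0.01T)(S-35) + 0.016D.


c = 1449.2 + 4.6*20.1 - 0.055*20.1^2 + 0.00029*20.1^3 + (1.34 - 0.01*20.1)*(30.2 - 35) + 0.016*81 = 1517.62

1517.62 m/s


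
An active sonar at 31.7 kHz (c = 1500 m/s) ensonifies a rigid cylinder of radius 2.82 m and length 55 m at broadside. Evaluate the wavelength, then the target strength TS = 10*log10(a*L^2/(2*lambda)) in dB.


Step 1: lambda = c/f = 1500/31700 = 0.04732 m
Step 2: TS = 10*log10(a*L^2/(2*lambda)) = 10*log10(2.82*55^2/(2*0.04732)) = 49.55

49.55 dB


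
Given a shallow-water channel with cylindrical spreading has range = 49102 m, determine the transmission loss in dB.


46.91 dB


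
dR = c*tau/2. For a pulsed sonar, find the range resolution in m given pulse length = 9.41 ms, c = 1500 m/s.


dR = c*tau/2 = 1500 * 9.41e-3 / 2 = 7.0575

7.0575 m


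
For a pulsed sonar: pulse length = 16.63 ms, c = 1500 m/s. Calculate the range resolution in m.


12.4725 m


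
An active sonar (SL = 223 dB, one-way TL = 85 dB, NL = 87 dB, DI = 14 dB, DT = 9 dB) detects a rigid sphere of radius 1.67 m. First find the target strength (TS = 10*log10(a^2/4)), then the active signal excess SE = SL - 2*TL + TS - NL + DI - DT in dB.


Step 1: TS = 10*log10(1.67^2/4) = -1.57 dB
Step 2: SE = SL - 2*TL + TS - NL + DI - DT = 223 - 2*85 + (-1.57) - 87 + 14 - 9 = -30.57

-30.57 dB


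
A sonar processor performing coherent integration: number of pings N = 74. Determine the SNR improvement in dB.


18.69 dB


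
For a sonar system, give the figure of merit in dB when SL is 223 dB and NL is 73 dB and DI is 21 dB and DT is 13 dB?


FOM = SL - NL + DI - DT = 223 - 73 + 21 - 13 = 158

158 dB


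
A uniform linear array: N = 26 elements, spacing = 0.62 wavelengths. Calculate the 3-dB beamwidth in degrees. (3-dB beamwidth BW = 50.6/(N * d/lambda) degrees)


3.14 deg


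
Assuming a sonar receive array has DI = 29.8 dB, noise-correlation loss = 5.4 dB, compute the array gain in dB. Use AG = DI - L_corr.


AG = DI - L_corr = 29.8 - 5.4 = 24.4

24.4 dB


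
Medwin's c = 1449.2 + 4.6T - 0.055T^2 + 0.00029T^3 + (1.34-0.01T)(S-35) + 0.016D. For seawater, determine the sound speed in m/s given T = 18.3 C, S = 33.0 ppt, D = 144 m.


c = 1449.2 + 4.6*18.3 - 0.055*18.3^2 + 0.00029*18.3^3 + (1.34 - 0.01*18.3)*(33.0 - 35) + 0.016*144 = 1516.73

1516.73 m/s


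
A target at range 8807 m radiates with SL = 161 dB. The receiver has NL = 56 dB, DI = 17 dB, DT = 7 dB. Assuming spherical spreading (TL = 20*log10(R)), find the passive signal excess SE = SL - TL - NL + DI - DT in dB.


Step 1: TL = 20*log10(8807) = 78.9 dB
Step 2: SE = 161 - 78.9 - 56 + 17 - 7 = 36.1

36.1 dB


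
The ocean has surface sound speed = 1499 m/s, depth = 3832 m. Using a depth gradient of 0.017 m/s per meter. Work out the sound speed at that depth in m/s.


c = 1499 + 0.017 * 3832 = 1564.144

1564.144 m/s


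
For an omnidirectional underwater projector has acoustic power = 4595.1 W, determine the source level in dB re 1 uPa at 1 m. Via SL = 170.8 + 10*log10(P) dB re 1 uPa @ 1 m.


207.42 dB


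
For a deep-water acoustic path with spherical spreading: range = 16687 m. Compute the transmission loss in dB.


TL = 20*log10(16687) = 84.45

84.45 dB


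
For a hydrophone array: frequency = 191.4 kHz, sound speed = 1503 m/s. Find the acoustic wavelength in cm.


lambda = c/f = 1503 / 191400 = 0.0079 m = 0.79 cm

0.79 cm


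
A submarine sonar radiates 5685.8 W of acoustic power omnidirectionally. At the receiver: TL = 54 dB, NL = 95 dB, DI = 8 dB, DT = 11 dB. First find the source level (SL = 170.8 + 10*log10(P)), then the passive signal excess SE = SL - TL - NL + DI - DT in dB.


Step 1: SL = 170.8 + 10*log10(5685.8) = 208.35 dB
Step 2: SE = SL - TL - NL + DI - DT = 208.35 - 54 - 95 + 8 - 11 = 56.35

56.35 dB


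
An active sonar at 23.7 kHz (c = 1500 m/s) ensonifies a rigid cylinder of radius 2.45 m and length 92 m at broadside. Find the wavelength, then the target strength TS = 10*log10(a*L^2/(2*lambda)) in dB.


Step 1: lambda = c/f = 1500/23700 = 0.06329 m
Step 2: TS = 10*log10(a*L^2/(2*lambda)) = 10*log10(2.45*92^2/(2*0.06329)) = 52.14

52.14 dB


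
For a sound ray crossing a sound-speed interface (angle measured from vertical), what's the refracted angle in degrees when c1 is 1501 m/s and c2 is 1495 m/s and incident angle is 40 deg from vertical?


39.81 deg


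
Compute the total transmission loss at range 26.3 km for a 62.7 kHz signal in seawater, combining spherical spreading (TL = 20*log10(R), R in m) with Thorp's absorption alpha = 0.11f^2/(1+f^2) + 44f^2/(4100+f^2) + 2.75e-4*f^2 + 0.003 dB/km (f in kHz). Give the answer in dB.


686.25 dB


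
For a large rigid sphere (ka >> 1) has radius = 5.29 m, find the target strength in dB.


TS = 10*log10(5.29^2 / 4) = 10*log10(6.996025) = 8.45

8.45 dB


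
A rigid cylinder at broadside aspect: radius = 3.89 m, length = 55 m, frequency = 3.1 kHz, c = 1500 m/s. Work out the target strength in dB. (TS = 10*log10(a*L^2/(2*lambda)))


lambda = 1500/3100 = 0.48387 m
TS = 10*log10(3.89*55^2/(2*0.48387)) = 40.85

40.85 dB


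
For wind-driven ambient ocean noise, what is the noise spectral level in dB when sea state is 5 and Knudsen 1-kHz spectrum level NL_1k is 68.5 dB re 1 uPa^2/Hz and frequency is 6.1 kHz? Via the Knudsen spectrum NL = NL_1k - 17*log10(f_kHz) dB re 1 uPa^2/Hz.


55.15 dB


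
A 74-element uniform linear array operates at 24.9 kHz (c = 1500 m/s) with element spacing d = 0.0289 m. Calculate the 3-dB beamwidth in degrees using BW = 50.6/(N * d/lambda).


Step 1: lambda = 1500/24900 = 0.06024 m
Step 2: d/lambda = 0.0289/0.06024 = 0.4797
Step 3: BW = 50.6/(N * d/lambda) = 50.6/(74 * 0.4797) = 1.43

1.43 deg


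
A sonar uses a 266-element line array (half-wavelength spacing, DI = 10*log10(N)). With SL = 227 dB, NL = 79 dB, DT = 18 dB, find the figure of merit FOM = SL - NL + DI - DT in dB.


Step 1: DI = 10*log10(266) = 24.25 dB
Step 2: FOM = SL - NL + DI - DT = 227 - 79 + 24.25 - 18 = 154.25

154.25 dB


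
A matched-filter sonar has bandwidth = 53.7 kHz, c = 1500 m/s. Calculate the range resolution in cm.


1.4 cm


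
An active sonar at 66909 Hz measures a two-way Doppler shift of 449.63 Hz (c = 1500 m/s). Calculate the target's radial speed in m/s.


From fd = 2*f*v/c, v = c*fd/(2*f) = 1500 * 449.63 / (2*66909) = 5.04

5.04 m/s


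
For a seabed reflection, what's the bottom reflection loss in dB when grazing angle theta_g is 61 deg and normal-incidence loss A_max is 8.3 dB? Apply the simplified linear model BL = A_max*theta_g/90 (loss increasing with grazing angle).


BL = A_max * theta_g / 90 = 8.3 * 61 / 90 = 5.63

5.63 dB


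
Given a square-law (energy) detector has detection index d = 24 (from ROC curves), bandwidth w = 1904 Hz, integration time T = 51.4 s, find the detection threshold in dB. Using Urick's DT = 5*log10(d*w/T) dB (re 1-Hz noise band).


DT = 5*log10(d*w/T) = 5*log10(24 * 1904 / 51.4) = 5*log10(889.03) = 14.74

14.74 dB


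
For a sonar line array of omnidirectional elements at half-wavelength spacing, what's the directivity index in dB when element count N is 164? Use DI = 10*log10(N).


22.15 dB


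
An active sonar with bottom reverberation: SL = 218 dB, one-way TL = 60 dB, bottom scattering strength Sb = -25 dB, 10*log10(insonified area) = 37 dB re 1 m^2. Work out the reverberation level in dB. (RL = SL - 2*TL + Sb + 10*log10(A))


RL = SL - 2*TL + Sb + 10*log10(A) = 218 - 2*60 + (-25) + 37 = 110

110 dB


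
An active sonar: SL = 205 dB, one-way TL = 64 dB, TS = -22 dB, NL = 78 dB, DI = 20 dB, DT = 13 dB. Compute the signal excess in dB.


SE = SL - 2*TL + TS - NL + DI - DT = 205 - 2*64 + (-22) - 78 + 20 - 13 = -16

-16 dB


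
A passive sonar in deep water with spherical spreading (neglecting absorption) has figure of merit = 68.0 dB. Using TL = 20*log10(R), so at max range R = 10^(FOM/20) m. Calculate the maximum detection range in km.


At max range FOM = TL, so 20*log10(R) = 68.0
R = 10^(68.0/20) = 2511.89 m = 2.51 km

2.51 km


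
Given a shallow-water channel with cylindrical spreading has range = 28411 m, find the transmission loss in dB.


TL = 10*log10(28411) = 44.53

44.53 dB


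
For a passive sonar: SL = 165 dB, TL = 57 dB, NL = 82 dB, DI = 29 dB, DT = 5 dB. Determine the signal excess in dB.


50 dB


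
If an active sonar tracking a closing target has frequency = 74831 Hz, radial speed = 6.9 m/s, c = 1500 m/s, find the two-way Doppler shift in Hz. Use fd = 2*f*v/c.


688.45 Hz


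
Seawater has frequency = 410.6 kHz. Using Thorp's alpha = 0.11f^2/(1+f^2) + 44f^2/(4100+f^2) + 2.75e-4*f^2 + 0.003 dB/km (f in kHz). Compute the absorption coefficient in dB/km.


f^2 = 168592.36
alpha = 0.11*168592.36/(1+168592.36) + 44*168592.36/(4100+168592.36) + 2.75e-4*168592.36 + 0.003 = 89.431

89.431 dB/km


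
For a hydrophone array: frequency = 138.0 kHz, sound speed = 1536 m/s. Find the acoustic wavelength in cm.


1.11 cm


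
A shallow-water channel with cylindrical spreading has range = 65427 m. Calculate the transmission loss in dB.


TL = 10*log10(65427) = 48.16

48.16 dB


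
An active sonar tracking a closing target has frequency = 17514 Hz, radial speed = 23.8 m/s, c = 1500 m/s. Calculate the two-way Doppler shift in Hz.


555.78 Hz


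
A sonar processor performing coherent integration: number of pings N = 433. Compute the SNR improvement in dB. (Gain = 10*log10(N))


Gain = 10*log10(433) = 26.36

26.36 dB


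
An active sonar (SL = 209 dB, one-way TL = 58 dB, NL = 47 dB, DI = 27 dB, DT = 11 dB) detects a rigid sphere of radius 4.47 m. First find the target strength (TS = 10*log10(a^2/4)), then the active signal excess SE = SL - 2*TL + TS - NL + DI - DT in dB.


Step 1: TS = 10*log10(4.47^2/4) = 6.99 dB
Step 2: SE = SL - 2*TL + TS - NL + DI - DT = 209 - 2*58 + (6.99) - 47 + 27 - 11 = 68.99

68.99 dB


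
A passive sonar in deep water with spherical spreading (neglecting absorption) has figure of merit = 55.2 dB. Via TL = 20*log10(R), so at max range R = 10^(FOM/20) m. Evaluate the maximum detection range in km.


At max range FOM = TL, so 20*log10(R) = 55.2
R = 10^(55.2/20) = 575.44 m = 0.58 km

0.58 km


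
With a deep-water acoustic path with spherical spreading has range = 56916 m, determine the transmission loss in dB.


95.1 dB


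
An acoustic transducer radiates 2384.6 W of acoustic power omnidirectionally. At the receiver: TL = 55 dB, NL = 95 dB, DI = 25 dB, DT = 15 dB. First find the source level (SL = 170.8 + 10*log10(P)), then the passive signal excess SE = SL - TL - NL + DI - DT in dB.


Step 1: SL = 170.8 + 10*log10(2384.6) = 204.57 dB
Step 2: SE = SL - TL - NL + DI - DT = 204.57 - 55 - 95 + 25 - 15 = 64.57

64.57 dB
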